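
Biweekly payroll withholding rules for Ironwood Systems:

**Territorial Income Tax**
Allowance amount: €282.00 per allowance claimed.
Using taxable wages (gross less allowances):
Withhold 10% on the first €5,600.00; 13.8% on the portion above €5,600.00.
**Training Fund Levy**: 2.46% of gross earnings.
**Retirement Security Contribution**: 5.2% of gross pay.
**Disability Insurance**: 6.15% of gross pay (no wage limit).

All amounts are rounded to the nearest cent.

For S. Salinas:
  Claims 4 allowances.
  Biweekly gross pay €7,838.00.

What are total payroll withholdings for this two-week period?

Territorial Income Tax: taxable = €7,838.00 − 4×€282.00 = €6,710.00
  €560.00 + 13.8% × (€6,710.00 − €5,600.00) = €560.00 + 13.8% × €1,110.00 = €713.18
Training Fund Levy: 2.46% × €7,838.00 = €192.81
Retirement Security Contribution: 5.2% × €7,838.00 = €407.58
Disability Insurance: 6.15% × €7,838.00 = €482.04
Total: €713.18 + €192.81 + €407.58 + €482.04 = €1,795.61

€1,795.61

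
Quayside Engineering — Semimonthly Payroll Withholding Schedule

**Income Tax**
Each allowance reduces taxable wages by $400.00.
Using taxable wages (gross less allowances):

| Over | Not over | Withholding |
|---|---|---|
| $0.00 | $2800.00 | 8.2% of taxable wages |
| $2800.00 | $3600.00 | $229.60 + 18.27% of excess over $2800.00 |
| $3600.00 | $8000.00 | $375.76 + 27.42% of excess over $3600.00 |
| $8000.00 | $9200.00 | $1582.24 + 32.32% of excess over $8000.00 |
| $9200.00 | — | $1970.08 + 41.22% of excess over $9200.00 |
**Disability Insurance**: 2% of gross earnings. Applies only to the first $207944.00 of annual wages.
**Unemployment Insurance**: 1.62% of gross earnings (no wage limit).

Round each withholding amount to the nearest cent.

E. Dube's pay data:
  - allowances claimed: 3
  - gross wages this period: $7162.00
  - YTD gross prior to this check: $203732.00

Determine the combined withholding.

Income Tax: taxable = $7162.00 − 3×$400.00 = $5962.00
  $375.76 + 27.42% × ($5962.00 − $3600.00) = $375.76 + 27.42% × $2362.00 = $1023.42
Disability Insurance: cap $207944.00 − YTD $203732.00 = $4212.00 subject; 2% × $4212.00 = $84.24
Unemployment Insurance: 1.62% × $7162.00 = $116.02
Total: $1023.42 + $84.24 + $116.02 = $1223.68

$1223.68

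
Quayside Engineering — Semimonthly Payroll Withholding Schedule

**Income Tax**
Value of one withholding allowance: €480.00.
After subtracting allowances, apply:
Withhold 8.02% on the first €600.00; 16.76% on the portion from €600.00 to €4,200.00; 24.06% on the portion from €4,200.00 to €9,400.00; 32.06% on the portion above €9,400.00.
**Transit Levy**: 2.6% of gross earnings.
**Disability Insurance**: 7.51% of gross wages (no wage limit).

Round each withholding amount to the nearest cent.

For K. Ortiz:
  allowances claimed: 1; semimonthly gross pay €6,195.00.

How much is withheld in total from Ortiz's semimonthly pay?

€1,642.30

Income Tax: taxable = €6,195.00 − 1×€480.00 = €5,715.00
  €651.48 + 24.06% × (€5,715.00 − €4,200.00) = €651.48 + 24.06% × €1,515.00 = €1,015.99
Transit Levy: 2.6% × €6,195.00 = €161.07
Disability Insurance: 7.51% × €6,195.00 = €465.24
Total: €1,015.99 + €161.07 + €465.24 = €1,642.30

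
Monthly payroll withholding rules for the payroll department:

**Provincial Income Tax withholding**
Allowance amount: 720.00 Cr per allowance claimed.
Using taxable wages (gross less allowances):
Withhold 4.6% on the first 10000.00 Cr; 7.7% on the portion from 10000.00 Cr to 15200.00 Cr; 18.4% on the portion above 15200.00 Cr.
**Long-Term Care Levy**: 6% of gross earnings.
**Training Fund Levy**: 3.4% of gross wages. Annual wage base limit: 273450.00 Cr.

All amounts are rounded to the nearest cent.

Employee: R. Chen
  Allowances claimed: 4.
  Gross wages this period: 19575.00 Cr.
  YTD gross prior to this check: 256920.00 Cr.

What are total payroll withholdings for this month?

2872.00 Cr

Provincial Income Tax: taxable = 19575.00 Cr − 4×720.00 Cr = 16695.00 Cr
  860.40 Cr + 18.4% × (16695.00 Cr − 15200.00 Cr) = 860.40 Cr + 18.4% × 1495.00 Cr = 1135.48 Cr
Long-Term Care Levy: 6% × 19575.00 Cr = 1174.50 Cr
Training Fund Levy: cap 273450.00 Cr − YTD 256920.00 Cr = 16530.00 Cr subject; 3.4% × 16530.00 Cr = 562.02 Cr
Total: 1135.48 Cr + 1174.50 Cr + 562.02 Cr = 2872.00 Cr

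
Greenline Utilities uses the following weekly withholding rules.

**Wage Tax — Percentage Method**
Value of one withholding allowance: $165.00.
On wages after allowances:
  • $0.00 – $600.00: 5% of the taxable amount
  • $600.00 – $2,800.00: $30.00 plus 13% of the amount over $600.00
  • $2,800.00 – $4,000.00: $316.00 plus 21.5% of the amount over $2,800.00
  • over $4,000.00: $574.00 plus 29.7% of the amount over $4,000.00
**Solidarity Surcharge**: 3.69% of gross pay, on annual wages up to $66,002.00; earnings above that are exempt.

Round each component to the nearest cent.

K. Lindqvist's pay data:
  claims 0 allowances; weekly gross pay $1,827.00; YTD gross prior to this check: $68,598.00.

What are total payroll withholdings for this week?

$189.51

Wage Tax: taxable = $1,827.00
  $30.00 + 13% × ($1,827.00 − $600.00) = $30.00 + 13% × $1,227.00 = $189.51
Solidarity Surcharge: YTD $68,598.00 ≥ cap $66,002.00 → $0.00
Total: $189.51 + $0.00 = $189.51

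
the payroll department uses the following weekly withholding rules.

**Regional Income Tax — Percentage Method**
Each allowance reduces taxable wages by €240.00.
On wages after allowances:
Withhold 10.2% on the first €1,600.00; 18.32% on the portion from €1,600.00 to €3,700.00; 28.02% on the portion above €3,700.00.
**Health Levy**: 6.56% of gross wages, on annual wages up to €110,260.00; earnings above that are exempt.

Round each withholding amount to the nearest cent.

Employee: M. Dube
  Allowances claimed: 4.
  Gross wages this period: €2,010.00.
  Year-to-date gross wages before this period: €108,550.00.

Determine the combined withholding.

€219.28

Regional Income Tax: taxable = €2,010.00 − 4×€240.00 = €1,050.00
  10.2% × €1,050.00 = €107.10
Health Levy: cap €110,260.00 − YTD €108,550.00 = €1,710.00 subject; 6.56% × €1,710.00 = €112.18
Total: €107.10 + €112.18 = €219.28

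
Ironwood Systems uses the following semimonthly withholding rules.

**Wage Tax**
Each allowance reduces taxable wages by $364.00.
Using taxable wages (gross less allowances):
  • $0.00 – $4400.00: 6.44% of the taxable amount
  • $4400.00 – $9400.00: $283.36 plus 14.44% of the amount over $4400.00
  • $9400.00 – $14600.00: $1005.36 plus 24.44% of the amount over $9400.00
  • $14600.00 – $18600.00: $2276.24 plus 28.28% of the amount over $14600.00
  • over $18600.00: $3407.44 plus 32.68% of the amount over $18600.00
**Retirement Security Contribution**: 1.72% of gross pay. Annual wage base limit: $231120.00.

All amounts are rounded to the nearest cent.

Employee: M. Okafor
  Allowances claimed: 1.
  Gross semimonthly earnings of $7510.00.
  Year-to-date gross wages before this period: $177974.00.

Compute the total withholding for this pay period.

$809.05

Wage Tax: taxable = $7510.00 − 1×$364.00 = $7146.00
  $283.36 + 14.44% × ($7146.00 − $4400.00) = $283.36 + 14.44% × $2746.00 = $679.88
Retirement Security Contribution: 1.72% × $7510.00 = $129.17
Total: $679.88 + $129.17 = $809.05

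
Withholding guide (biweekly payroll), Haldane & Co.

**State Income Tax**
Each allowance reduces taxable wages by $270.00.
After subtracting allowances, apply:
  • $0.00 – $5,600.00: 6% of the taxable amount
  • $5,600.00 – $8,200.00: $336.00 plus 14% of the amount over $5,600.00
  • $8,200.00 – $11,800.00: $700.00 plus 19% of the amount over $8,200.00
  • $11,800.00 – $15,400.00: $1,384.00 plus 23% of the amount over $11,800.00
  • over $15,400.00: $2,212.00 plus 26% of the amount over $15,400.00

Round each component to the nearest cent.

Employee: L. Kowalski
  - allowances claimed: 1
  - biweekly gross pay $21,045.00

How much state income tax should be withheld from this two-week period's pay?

$3,609.50

State Income Tax: taxable = $21,045.00 − 1×$270.00 = $20,775.00
  $2,212.00 + 26% × ($20,775.00 − $15,400.00) = $2,212.00 + 26% × $5,375.00 = $3,609.50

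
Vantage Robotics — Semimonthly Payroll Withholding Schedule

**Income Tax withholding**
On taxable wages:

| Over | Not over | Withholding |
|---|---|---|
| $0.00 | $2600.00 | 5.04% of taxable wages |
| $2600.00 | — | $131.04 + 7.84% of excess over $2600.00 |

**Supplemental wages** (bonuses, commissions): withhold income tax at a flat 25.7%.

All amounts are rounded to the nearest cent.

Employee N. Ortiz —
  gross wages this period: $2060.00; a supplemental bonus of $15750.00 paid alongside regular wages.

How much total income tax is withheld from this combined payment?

Income Tax: taxable = $2060.00
  5.04% × $2060.00 = $103.82
Supplemental (25.7% flat on bonus): 25.7% × $15750.00 = $4047.75
Total income tax: $103.82 + $4047.75 = $4151.57

$4151.57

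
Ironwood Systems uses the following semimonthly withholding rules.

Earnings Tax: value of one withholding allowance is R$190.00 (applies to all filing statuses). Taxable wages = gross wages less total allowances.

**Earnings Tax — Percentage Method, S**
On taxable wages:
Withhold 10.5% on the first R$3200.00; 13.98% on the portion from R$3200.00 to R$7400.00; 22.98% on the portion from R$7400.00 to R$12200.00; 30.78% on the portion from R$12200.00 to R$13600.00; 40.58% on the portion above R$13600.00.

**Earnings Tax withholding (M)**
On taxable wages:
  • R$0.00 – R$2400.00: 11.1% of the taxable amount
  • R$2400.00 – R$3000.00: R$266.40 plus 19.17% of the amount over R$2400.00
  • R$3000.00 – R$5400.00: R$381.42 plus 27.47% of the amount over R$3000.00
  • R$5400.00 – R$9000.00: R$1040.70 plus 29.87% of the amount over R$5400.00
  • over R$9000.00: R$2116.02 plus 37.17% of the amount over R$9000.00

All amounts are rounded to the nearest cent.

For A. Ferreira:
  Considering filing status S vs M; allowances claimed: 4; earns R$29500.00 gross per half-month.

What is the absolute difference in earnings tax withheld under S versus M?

Earnings Tax (S): taxable = R$29500.00 − 4×R$190.00 = R$28740.00
  R$2457.12 + 40.58% × (R$28740.00 − R$13600.00) = R$2457.12 + 40.58% × R$15140.00 = R$8600.93
Earnings Tax (M): taxable = R$29500.00 − 4×R$190.00 = R$28740.00
  R$2116.02 + 37.17% × (R$28740.00 − R$9000.00) = R$2116.02 + 37.17% × R$19740.00 = R$9453.38
Difference: |R$8600.93 − R$9453.38| = R$852.45 (higher under M)

R$852.45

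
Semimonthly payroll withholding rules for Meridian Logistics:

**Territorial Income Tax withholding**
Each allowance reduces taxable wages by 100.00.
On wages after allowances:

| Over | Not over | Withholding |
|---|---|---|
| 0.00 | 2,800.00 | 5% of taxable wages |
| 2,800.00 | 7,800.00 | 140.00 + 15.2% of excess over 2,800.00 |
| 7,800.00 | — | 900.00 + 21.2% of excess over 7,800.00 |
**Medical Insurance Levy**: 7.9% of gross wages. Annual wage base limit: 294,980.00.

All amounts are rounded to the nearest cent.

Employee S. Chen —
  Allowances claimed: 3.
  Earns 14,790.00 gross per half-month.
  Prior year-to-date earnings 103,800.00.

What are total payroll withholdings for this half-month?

Territorial Income Tax: taxable = 14,790.00 − 3×100.00 = 14,490.00
  900.00 + 21.2% × (14,490.00 − 7,800.00) = 900.00 + 21.2% × 6,690.00 = 2,318.28
Medical Insurance Levy: 7.9% × 14,790.00 = 1,168.41
Total: 2,318.28 + 1,168.41 = 3,486.69

3,486.69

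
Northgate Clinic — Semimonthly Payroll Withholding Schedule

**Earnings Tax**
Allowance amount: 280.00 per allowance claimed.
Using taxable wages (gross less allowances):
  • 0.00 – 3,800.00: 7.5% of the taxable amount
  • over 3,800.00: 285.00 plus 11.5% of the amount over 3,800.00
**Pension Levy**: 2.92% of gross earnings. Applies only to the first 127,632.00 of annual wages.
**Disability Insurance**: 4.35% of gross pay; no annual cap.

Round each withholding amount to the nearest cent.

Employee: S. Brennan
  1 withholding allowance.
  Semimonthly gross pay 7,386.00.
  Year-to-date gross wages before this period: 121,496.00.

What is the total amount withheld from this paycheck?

1,165.65

Earnings Tax: taxable = 7,386.00 − 1×280.00 = 7,106.00
  285.00 + 11.5% × (7,106.00 − 3,800.00) = 285.00 + 11.5% × 3,306.00 = 665.19
Pension Levy: cap 127,632.00 − YTD 121,496.00 = 6,136.00 subject; 2.92% × 6,136.00 = 179.17
Disability Insurance: 4.35% × 7,386.00 = 321.29
Total: 665.19 + 179.17 + 321.29 = 1,165.65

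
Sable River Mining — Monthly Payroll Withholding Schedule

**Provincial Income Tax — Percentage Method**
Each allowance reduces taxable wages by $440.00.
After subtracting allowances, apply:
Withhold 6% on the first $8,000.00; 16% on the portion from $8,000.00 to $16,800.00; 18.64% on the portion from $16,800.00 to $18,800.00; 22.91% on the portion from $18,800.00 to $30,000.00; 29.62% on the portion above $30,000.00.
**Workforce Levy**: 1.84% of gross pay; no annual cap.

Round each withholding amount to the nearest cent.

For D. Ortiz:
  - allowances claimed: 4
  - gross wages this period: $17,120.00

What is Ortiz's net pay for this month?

$15,147.39

Provincial Income Tax: taxable = $17,120.00 − 4×$440.00 = $15,360.00
  $480.00 + 16% × ($15,360.00 − $8,000.00) = $480.00 + 16% × $7,360.00 = $1,657.60
Workforce Levy: 1.84% × $17,120.00 = $315.01
Total withheld: $1,657.60 + $315.01 = $1,972.61
Net pay: $17,120.00 − $1,972.61 = $15,147.39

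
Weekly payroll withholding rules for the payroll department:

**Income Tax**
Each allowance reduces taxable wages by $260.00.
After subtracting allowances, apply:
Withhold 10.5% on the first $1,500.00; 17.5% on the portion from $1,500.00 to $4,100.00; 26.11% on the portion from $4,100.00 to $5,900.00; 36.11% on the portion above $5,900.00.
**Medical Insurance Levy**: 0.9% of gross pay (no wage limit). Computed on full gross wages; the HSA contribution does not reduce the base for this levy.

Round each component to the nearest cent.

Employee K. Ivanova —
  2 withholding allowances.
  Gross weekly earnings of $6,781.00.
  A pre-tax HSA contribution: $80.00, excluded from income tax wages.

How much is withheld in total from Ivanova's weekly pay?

$1,244.98

Income Tax: taxable = $6,781.00 − $80.00 − 2×$260.00 = $6,181.00
  $1,082.48 + 36.11% × ($6,181.00 − $5,900.00) = $1,082.48 + 36.11% × $281.00 = $1,183.95
Medical Insurance Levy: 0.9% × $6,781.00 = $61.03
Total: $1,183.95 + $61.03 = $1,244.98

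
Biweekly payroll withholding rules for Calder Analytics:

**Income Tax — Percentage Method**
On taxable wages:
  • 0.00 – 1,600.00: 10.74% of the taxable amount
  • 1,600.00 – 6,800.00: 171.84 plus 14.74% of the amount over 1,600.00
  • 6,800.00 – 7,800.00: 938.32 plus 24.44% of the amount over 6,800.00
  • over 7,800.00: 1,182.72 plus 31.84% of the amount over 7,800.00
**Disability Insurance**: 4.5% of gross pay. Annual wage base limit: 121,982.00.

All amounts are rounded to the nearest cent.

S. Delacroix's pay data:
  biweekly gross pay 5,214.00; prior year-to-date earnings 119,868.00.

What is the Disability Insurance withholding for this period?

95.13

Disability Insurance: cap 121,982.00 − YTD 119,868.00 = 2,114.00 subject; 4.5% × 2,114.00 = 95.13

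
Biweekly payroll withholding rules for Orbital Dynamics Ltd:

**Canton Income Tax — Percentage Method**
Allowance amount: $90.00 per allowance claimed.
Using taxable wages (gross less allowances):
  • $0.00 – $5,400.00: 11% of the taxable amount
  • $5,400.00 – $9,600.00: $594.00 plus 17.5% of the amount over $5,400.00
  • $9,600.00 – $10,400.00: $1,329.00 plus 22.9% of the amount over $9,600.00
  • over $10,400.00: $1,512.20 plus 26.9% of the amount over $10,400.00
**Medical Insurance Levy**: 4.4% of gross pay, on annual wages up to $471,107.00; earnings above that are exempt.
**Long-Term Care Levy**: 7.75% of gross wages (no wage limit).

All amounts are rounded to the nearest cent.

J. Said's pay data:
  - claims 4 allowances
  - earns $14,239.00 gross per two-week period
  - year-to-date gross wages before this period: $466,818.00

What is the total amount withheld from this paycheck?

Canton Income Tax: taxable = $14,239.00 − 4×$90.00 = $13,879.00
  $1,512.20 + 26.9% × ($13,879.00 − $10,400.00) = $1,512.20 + 26.9% × $3,479.00 = $2,448.05
Medical Insurance Levy: cap $471,107.00 − YTD $466,818.00 = $4,289.00 subject; 4.4% × $4,289.00 = $188.72
Long-Term Care Levy: 7.75% × $14,239.00 = $1,103.52
Total: $2,448.05 + $188.72 + $1,103.52 = $3,740.29

$3,740.29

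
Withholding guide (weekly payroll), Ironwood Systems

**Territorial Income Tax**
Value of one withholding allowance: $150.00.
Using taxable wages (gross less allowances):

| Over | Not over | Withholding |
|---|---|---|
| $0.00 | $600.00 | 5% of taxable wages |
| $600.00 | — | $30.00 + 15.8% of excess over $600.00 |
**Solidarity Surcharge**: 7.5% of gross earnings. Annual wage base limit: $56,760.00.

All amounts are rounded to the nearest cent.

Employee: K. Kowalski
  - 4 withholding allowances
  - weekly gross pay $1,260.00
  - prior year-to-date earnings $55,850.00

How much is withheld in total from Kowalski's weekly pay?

Territorial Income Tax: taxable = $1,260.00 − 4×$150.00 = $660.00
  $30.00 + 15.8% × ($660.00 − $600.00) = $30.00 + 15.8% × $60.00 = $39.48
Solidarity Surcharge: cap $56,760.00 − YTD $55,850.00 = $910.00 subject; 7.5% × $910.00 = $68.25
Total: $39.48 + $68.25 = $107.73

$107.73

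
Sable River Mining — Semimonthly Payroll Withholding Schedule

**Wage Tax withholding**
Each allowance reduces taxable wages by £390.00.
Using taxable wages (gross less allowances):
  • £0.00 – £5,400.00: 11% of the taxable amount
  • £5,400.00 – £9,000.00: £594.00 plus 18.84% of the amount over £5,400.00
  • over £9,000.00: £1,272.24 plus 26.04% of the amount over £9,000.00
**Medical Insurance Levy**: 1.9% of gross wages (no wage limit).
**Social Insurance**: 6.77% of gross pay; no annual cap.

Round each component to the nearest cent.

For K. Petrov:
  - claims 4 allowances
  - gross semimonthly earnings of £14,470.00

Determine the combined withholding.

£3,544.95

Wage Tax: taxable = £14,470.00 − 4×£390.00 = £12,910.00
  £1,272.24 + 26.04% × (£12,910.00 − £9,000.00) = £1,272.24 + 26.04% × £3,910.00 = £2,290.40
Medical Insurance Levy: 1.9% × £14,470.00 = £274.93
Social Insurance: 6.77% × £14,470.00 = £979.62
Total: £2,290.40 + £274.93 + £979.62 = £3,544.95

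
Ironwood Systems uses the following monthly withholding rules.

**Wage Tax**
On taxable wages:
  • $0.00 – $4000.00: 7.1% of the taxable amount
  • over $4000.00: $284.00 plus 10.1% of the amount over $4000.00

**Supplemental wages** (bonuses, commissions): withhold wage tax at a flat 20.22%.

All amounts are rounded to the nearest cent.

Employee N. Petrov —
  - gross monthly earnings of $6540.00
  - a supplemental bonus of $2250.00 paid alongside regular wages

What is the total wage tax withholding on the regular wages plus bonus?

Wage Tax: taxable = $6540.00
  $284.00 + 10.1% × ($6540.00 − $4000.00) = $284.00 + 10.1% × $2540.00 = $540.54
Supplemental (20.22% flat on bonus): 20.22% × $2250.00 = $454.95
Total wage tax: $540.54 + $454.95 = $995.49

$995.49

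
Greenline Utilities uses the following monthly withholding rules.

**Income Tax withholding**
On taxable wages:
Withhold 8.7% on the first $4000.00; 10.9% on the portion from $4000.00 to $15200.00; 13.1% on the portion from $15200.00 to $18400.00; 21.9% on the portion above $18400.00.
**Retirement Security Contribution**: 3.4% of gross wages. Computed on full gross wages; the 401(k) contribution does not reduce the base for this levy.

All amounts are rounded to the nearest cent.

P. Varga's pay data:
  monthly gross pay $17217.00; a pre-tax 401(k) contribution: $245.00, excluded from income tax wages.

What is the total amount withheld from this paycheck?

$2386.31

Income Tax: taxable = $17217.00 − $245.00 = $16972.00
  $1568.80 + 13.1% × ($16972.00 − $15200.00) = $1568.80 + 13.1% × $1772.00 = $1800.93
Retirement Security Contribution: 3.4% × $17217.00 = $585.38
Total: $1800.93 + $585.38 = $2386.31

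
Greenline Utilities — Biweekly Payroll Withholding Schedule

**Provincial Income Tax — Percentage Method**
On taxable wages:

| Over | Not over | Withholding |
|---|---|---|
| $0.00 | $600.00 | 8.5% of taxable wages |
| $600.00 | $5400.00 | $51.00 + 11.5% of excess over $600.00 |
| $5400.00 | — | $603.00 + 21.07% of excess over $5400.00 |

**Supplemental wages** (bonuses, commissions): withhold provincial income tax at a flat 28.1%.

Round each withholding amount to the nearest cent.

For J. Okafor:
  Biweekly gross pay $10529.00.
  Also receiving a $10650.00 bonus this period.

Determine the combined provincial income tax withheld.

Provincial Income Tax: taxable = $10529.00
  $603.00 + 21.07% × ($10529.00 − $5400.00) = $603.00 + 21.07% × $5129.00 = $1683.68
Supplemental (28.1% flat on bonus): 28.1% × $10650.00 = $2992.65
Total provincial income tax: $1683.68 + $2992.65 = $4676.33

$4676.33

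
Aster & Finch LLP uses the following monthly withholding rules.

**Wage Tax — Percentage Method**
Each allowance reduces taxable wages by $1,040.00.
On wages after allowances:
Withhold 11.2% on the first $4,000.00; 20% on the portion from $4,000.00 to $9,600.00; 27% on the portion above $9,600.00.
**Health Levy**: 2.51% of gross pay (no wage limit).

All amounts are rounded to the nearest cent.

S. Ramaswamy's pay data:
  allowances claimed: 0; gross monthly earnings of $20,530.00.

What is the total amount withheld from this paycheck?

Wage Tax: taxable = $20,530.00
  $1,568.00 + 27% × ($20,530.00 − $9,600.00) = $1,568.00 + 27% × $10,930.00 = $4,519.10
Health Levy: 2.51% × $20,530.00 = $515.30
Total: $4,519.10 + $515.30 = $5,034.40

$5,034.40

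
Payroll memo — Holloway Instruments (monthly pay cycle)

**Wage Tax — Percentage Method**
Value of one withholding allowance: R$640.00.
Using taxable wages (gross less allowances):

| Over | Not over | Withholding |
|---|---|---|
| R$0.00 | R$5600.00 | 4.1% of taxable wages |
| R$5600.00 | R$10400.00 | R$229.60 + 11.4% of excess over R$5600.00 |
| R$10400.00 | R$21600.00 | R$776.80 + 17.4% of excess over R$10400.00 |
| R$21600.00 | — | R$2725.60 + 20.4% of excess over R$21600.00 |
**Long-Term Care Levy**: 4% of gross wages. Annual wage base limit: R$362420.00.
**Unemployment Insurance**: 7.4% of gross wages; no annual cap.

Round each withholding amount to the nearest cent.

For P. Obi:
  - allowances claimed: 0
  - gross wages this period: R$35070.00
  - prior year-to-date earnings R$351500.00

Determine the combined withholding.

Wage Tax: taxable = R$35070.00
  R$2725.60 + 20.4% × (R$35070.00 − R$21600.00) = R$2725.60 + 20.4% × R$13470.00 = R$5473.48
Long-Term Care Levy: cap R$362420.00 − YTD R$351500.00 = R$10920.00 subject; 4% × R$10920.00 = R$436.80
Unemployment Insurance: 7.4% × R$35070.00 = R$2595.18
Total: R$5473.48 + R$436.80 + R$2595.18 = R$8505.46

R$8505.46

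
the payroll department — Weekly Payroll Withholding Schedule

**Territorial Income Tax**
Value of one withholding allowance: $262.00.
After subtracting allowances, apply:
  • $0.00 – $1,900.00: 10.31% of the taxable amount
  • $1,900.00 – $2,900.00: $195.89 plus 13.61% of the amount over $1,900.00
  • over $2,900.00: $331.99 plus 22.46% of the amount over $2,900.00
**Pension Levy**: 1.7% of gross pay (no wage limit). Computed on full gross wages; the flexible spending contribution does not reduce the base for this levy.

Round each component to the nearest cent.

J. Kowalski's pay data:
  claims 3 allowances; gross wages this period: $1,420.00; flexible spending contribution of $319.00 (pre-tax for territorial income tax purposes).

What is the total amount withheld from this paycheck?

$56.62

Territorial Income Tax: taxable = $1,420.00 − $319.00 − 3×$262.00 = $315.00
  10.31% × $315.00 = $32.48
Pension Levy: 1.7% × $1,420.00 = $24.14
Total: $32.48 + $24.14 = $56.62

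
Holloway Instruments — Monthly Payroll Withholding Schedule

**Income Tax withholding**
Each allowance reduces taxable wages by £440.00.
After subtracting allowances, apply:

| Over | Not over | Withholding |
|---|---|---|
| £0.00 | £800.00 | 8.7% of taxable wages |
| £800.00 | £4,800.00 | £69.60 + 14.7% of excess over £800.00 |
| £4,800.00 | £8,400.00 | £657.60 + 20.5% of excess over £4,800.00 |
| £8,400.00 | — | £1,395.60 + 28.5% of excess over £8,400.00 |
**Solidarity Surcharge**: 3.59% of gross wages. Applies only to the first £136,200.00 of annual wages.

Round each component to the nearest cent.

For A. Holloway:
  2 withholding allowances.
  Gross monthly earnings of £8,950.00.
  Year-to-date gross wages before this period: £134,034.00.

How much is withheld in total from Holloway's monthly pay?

£1,405.71

Income Tax: taxable = £8,950.00 − 2×£440.00 = £8,070.00
  £657.60 + 20.5% × (£8,070.00 − £4,800.00) = £657.60 + 20.5% × £3,270.00 = £1,327.95
Solidarity Surcharge: cap £136,200.00 − YTD £134,034.00 = £2,166.00 subject; 3.59% × £2,166.00 = £77.76
Total: £1,327.95 + £77.76 = £1,405.71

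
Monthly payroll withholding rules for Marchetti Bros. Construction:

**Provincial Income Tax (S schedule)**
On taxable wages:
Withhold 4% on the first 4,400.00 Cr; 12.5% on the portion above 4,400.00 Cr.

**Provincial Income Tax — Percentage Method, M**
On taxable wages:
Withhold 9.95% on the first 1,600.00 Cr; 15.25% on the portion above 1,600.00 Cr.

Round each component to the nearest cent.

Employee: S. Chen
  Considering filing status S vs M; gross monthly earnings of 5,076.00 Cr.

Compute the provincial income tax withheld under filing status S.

Provincial Income Tax (S): taxable = 5,076.00 Cr
  176.00 Cr + 12.5% × (5,076.00 Cr − 4,400.00 Cr) = 176.00 Cr + 12.5% × 676.00 Cr = 260.50 Cr

260.50 Cr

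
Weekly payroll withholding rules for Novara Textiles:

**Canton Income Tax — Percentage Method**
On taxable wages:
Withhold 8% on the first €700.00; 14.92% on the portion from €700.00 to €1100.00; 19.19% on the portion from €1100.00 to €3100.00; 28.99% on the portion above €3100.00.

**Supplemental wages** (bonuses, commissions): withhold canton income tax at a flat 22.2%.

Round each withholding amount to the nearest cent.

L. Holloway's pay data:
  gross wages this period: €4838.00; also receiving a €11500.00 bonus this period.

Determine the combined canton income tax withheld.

Canton Income Tax: taxable = €4838.00
  €499.48 + 28.99% × (€4838.00 − €3100.00) = €499.48 + 28.99% × €1738.00 = €1003.33
Supplemental (22.2% flat on bonus): 22.2% × €11500.00 = €2553.00
Total canton income tax: €1003.33 + €2553.00 = €3556.33

€3556.33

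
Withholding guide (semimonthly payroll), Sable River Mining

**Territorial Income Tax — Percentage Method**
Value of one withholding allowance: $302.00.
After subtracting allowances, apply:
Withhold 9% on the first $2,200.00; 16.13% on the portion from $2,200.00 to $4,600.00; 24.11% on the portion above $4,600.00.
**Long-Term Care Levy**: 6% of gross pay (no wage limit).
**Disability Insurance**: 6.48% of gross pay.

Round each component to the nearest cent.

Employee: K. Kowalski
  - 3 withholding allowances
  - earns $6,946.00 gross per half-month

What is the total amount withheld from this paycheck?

Territorial Income Tax: taxable = $6,946.00 − 3×$302.00 = $6,040.00
  $585.12 + 24.11% × ($6,040.00 − $4,600.00) = $585.12 + 24.11% × $1,440.00 = $932.30
Long-Term Care Levy: 6% × $6,946.00 = $416.76
Disability Insurance: 6.48% × $6,946.00 = $450.10
Total: $932.30 + $416.76 + $450.10 = $1,799.16

$1,799.16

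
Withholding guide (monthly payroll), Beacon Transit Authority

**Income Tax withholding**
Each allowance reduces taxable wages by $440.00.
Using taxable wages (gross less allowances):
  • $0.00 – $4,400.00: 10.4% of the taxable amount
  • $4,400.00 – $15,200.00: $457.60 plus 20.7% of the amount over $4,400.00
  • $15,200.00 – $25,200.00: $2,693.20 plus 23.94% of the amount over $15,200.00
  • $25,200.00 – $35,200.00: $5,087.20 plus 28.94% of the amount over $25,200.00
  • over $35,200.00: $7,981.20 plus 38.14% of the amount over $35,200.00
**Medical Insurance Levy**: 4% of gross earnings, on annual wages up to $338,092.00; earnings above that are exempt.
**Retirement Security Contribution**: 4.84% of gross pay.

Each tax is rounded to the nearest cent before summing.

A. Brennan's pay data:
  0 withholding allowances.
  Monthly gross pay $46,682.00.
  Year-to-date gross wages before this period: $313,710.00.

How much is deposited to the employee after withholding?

$31,086.88

Income Tax: taxable = $46,682.00
  $7,981.20 + 38.14% × ($46,682.00 − $35,200.00) = $7,981.20 + 38.14% × $11,482.00 = $12,360.43
Medical Insurance Levy: cap $338,092.00 − YTD $313,710.00 = $24,382.00 subject; 4% × $24,382.00 = $975.28
Retirement Security Contribution: 4.84% × $46,682.00 = $2,259.41
Total withheld: $12,360.43 + $975.28 + $2,259.41 = $15,595.12
Net pay: $46,682.00 − $15,595.12 = $31,086.88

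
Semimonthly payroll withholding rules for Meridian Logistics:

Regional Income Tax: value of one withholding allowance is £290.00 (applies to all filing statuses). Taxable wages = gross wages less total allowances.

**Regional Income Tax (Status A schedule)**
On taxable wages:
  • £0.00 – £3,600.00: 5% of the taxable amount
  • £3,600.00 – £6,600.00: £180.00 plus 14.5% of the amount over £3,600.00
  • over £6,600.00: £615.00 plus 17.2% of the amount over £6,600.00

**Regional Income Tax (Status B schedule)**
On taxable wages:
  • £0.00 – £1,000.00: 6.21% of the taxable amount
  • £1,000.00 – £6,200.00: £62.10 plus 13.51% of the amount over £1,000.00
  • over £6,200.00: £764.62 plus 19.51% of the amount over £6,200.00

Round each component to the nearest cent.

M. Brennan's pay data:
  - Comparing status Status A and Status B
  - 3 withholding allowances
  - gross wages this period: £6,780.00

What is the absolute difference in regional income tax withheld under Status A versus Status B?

Regional Income Tax (Status A): taxable = £6,780.00 − 3×£290.00 = £5,910.00
  £180.00 + 14.5% × (£5,910.00 − £3,600.00) = £180.00 + 14.5% × £2,310.00 = £514.95
Regional Income Tax (Status B): taxable = £6,780.00 − 3×£290.00 = £5,910.00
  £62.10 + 13.51% × (£5,910.00 − £1,000.00) = £62.10 + 13.51% × £4,910.00 = £725.44
Difference: |£514.95 − £725.44| = £210.49 (higher under Status B)

£210.49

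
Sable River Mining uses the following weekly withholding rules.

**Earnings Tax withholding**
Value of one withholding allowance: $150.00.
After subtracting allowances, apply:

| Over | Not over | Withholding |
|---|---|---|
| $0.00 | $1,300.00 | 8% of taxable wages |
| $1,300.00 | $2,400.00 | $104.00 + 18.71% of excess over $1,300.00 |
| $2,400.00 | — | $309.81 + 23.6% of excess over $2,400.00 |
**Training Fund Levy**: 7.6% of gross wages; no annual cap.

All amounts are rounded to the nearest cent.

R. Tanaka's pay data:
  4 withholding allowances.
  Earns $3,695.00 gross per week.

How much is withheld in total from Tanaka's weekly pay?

$754.65

Earnings Tax: taxable = $3,695.00 − 4×$150.00 = $3,095.00
  $309.81 + 23.6% × ($3,095.00 − $2,400.00) = $309.81 + 23.6% × $695.00 = $473.83
Training Fund Levy: 7.6% × $3,695.00 = $280.82
Total: $473.83 + $280.82 = $754.65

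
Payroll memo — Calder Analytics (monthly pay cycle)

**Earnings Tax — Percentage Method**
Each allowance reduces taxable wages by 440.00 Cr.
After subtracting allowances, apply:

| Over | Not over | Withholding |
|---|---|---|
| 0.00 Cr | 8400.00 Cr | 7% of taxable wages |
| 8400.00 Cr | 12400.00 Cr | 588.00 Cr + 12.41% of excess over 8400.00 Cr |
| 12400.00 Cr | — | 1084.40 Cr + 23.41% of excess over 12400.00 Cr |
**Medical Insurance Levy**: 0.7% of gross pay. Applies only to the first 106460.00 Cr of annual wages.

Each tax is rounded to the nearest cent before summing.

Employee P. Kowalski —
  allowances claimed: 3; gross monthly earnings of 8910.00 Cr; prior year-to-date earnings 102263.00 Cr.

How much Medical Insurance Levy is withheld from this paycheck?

29.38 Cr

Medical Insurance Levy: cap 106460.00 Cr − YTD 102263.00 Cr = 4197.00 Cr subject; 0.7% × 4197.00 Cr = 29.38 Cr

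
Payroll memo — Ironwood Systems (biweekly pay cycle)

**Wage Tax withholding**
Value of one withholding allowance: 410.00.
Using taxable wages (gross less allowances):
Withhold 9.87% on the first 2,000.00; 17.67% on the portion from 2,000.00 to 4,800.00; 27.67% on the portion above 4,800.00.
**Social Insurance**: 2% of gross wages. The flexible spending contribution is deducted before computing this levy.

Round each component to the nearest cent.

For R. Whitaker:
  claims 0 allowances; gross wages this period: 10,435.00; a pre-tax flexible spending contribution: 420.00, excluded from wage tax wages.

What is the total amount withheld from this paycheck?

2,335.45

Wage Tax: taxable = 10,435.00 − 420.00 = 10,015.00
  692.16 + 27.67% × (10,015.00 − 4,800.00) = 692.16 + 27.67% × 5,215.00 = 2,135.15
Social Insurance: 2% × 10,015.00 = 200.30
Total: 2,135.15 + 200.30 = 2,335.45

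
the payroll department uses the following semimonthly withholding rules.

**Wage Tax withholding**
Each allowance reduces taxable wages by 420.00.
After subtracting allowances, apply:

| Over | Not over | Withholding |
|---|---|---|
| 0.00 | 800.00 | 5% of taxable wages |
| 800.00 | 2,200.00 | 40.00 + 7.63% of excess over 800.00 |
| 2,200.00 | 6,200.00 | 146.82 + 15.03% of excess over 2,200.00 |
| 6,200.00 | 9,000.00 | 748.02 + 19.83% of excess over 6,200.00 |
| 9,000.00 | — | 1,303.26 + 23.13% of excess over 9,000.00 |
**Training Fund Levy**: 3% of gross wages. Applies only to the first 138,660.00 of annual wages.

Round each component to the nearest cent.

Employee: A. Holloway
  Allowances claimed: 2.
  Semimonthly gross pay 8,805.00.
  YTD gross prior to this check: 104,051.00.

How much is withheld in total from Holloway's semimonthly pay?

Wage Tax: taxable = 8,805.00 − 2×420.00 = 7,965.00
  748.02 + 19.83% × (7,965.00 − 6,200.00) = 748.02 + 19.83% × 1,765.00 = 1,098.02
Training Fund Levy: 3% × 8,805.00 = 264.15
Total: 1,098.02 + 264.15 = 1,362.17

1,362.17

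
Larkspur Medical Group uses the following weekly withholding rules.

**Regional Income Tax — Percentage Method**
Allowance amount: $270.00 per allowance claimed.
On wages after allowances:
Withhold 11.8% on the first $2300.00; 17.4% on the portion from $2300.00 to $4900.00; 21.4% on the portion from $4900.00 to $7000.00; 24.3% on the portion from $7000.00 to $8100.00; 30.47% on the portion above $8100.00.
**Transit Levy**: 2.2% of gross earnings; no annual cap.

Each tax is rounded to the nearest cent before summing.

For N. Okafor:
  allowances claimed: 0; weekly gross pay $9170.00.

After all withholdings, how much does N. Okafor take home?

Regional Income Tax: taxable = $9170.00
  $1440.50 + 30.47% × ($9170.00 − $8100.00) = $1440.50 + 30.47% × $1070.00 = $1766.53
Transit Levy: 2.2% × $9170.00 = $201.74
Total withheld: $1766.53 + $201.74 = $1968.27
Net pay: $9170.00 − $1968.27 = $7201.73

$7201.73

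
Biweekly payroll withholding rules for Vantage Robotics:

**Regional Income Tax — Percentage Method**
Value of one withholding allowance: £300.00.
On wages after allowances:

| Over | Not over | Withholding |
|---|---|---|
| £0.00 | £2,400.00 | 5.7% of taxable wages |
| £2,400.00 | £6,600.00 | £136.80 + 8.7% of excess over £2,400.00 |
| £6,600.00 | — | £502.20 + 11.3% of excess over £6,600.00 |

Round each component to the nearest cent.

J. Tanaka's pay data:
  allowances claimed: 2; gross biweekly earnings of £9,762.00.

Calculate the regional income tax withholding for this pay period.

Regional Income Tax: taxable = £9,762.00 − 2×£300.00 = £9,162.00
  £502.20 + 11.3% × (£9,162.00 − £6,600.00) = £502.20 + 11.3% × £2,562.00 = £791.71

£791.71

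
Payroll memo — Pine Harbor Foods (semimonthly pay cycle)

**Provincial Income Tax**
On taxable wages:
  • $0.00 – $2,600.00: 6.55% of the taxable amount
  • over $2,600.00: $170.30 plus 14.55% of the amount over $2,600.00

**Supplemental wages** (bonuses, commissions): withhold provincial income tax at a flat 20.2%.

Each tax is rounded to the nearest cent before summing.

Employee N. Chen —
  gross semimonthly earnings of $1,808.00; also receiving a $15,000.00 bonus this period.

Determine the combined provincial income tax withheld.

Provincial Income Tax: taxable = $1,808.00
  6.55% × $1,808.00 = $118.42
Supplemental (20.2% flat on bonus): 20.2% × $15,000.00 = $3,030.00
Total provincial income tax: $118.42 + $3,030.00 = $3,148.42

$3,148.42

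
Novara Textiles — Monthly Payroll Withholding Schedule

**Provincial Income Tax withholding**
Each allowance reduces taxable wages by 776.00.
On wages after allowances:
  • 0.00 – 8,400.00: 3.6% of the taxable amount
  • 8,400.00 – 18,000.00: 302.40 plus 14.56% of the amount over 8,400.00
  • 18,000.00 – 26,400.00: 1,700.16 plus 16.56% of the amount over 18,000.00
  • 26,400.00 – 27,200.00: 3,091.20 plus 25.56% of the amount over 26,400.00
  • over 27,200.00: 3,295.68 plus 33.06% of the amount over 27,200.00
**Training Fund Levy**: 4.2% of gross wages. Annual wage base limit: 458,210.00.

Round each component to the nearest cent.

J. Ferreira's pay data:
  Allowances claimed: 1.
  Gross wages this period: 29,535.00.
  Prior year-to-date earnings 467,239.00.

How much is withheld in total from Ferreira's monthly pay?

3,811.09

Provincial Income Tax: taxable = 29,535.00 − 1×776.00 = 28,759.00
  3,295.68 + 33.06% × (28,759.00 − 27,200.00) = 3,295.68 + 33.06% × 1,559.00 = 3,811.09
Training Fund Levy: YTD 467,239.00 ≥ cap 458,210.00 → 0.00
Total: 3,811.09 + 0.00 = 3,811.09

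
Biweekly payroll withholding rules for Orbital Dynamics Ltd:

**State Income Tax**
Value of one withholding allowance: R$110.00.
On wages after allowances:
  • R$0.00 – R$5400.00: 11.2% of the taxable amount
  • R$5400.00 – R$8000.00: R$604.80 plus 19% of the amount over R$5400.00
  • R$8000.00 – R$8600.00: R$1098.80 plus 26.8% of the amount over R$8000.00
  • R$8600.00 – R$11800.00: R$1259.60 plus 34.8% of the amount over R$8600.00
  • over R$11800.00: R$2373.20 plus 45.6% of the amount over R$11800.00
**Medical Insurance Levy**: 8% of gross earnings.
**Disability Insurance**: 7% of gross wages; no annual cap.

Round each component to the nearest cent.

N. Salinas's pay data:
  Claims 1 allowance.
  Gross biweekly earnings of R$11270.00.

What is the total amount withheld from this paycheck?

State Income Tax: taxable = R$11270.00 − 1×R$110.00 = R$11160.00
  R$1259.60 + 34.8% × (R$11160.00 − R$8600.00) = R$1259.60 + 34.8% × R$2560.00 = R$2150.48
Medical Insurance Levy: 8% × R$11270.00 = R$901.60
Disability Insurance: 7% × R$11270.00 = R$788.90
Total: R$2150.48 + R$901.60 + R$788.90 = R$3840.98

R$3840.98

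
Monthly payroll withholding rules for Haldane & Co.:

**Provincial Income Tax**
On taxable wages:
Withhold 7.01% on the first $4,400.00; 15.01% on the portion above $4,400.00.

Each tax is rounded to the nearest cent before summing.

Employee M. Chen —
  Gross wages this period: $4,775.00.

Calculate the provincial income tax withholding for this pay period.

$364.73

Provincial Income Tax: taxable = $4,775.00
  $308.44 + 15.01% × ($4,775.00 − $4,400.00) = $308.44 + 15.01% × $375.00 = $364.73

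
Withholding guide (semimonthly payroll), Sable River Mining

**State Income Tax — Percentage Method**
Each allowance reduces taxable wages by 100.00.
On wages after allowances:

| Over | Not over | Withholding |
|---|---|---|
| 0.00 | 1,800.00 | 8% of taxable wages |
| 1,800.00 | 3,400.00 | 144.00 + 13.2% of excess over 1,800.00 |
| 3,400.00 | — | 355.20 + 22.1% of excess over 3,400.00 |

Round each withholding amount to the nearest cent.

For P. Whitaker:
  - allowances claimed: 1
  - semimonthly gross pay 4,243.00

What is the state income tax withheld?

State Income Tax: taxable = 4,243.00 − 1×100.00 = 4,143.00
  355.20 + 22.1% × (4,143.00 − 3,400.00) = 355.20 + 22.1% × 743.00 = 519.40

519.40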